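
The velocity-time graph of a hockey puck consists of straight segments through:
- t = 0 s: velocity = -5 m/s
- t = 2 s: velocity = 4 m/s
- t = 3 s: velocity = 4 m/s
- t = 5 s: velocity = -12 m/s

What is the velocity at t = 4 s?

On 3–5 s the graph is linear from 4 to -12 m/s: v(4) = 4 + (-12 − 4)·(4 − 3)/(5 − 3) = -4 m/s.

-4 m/s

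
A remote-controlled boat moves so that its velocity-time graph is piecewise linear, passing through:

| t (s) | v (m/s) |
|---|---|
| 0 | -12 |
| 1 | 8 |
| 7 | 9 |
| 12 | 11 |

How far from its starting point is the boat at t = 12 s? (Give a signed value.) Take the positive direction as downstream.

99 m

Displacement is the signed area under the v-t curve.
0–1 s: ½(-12 + 8)(1) = -2 m
1–7 s: ½(8 + 9)(6) = 51 m
7–12 s: ½(9 + 11)(5) = 50 m
Net displacement = 99 m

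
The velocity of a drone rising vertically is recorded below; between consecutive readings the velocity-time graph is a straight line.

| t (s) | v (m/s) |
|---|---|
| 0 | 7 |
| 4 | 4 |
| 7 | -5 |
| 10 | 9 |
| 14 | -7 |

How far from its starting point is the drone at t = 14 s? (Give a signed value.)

Net displacement equals the area under the velocity-time graph (areas below the axis count negative).
0–4 s: ½(7 + 4)(4) = 22 m
4–7 s: ½(4 + -5)(3) = -1.5 m
7–10 s: ½(-5 + 9)(3) = 6 m
10–14 s: ½(9 + -7)(4) = 4 m
Net displacement = 30.5 m

30.5 m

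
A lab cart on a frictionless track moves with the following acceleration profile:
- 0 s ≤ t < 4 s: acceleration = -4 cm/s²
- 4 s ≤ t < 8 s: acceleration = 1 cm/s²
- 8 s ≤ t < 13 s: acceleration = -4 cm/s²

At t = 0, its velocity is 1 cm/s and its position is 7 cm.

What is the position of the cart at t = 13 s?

On each constant-a segment, Δv = aΔt and Δx = v₀Δt + ½aΔt²; chain segment to segment.
0–4 s: v starts 1 cm/s; Δx = 1·4 + ½·-4·4² = -28 cm; v ends -15 cm/s.
4–8 s: v starts -15 cm/s; Δx = -15·4 + ½·1·4² = -52 cm; v ends -11 cm/s.
8–13 s: v starts -11 cm/s; Δx = -11·5 + ½·-4·5² = -105 cm; v ends -31 cm/s.
x(13) = 7 + Σ Δx = -178 cm.

-178 cm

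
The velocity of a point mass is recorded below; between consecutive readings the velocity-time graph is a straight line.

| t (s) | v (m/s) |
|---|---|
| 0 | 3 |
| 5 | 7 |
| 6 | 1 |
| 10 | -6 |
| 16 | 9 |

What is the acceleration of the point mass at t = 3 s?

Acceleration is the slope of the v-t graph on 0–5 s: (7 − 3)/(5 − 0) = 0.8 m/s².

0.8 m/s²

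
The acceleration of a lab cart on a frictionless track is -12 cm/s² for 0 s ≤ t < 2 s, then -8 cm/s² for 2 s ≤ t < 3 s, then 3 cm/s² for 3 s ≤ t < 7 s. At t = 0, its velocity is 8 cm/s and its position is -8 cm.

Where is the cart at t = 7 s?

On each constant-a segment, Δv = aΔt and Δx = v₀Δt + ½aΔt²; chain segment to segment.
0–2 s: v starts 8 cm/s; Δx = 8·2 + ½·-12·2² = -8 cm; v ends -16 cm/s.
2–3 s: v starts -16 cm/s; Δx = -16·1 + ½·-8·1² = -20 cm; v ends -24 cm/s.
3–7 s: v starts -24 cm/s; Δx = -24·4 + ½·3·4² = -72 cm; v ends -12 cm/s.
x(7) = -8 + Σ Δx = -108 cm.

-108 cm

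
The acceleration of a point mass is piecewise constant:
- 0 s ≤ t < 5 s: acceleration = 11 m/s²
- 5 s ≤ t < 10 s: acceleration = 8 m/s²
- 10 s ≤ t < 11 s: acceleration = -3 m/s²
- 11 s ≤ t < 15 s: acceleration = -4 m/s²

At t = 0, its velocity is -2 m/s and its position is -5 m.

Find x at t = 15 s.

907 m

On each constant-a segment, Δv = aΔt and Δx = v₀Δt + ½aΔt²; chain segment to segment.
0–5 s: v starts -2 m/s; Δx = -2·5 + ½·11·5² = 127.5 m; v ends 53 m/s.
5–10 s: v starts 53 m/s; Δx = 53·5 + ½·8·5² = 365 m; v ends 93 m/s.
10–11 s: v starts 93 m/s; Δx = 93·1 + ½·-3·1² = 91.5 m; v ends 90 m/s.
11–15 s: v starts 90 m/s; Δx = 90·4 + ½·-4·4² = 328 m; v ends 74 m/s.
x(15) = -5 + Σ Δx = 907 m.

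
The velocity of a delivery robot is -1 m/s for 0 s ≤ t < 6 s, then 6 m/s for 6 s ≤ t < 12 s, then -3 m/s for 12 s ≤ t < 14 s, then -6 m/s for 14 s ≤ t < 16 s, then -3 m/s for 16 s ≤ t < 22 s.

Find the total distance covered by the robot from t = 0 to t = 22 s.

Distance (not displacement) is the total path length: add the absolute areas under v-t.
0–6 s: |-1| × 6 = 6 m
6–12 s: |6| × 6 = 36 m
12–14 s: |-3| × 2 = 6 m
14–16 s: |-6| × 2 = 12 m
16–22 s: |-3| × 6 = 18 m
Total distance = 78 m

78 m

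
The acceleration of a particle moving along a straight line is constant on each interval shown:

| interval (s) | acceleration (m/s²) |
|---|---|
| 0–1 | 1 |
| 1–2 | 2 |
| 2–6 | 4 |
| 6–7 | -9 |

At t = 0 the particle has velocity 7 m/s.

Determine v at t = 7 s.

Δv equals the area under the a-t graph; then v = v₀ + Δv.
0–1 s: 1 × 1 = 1 m/s
1–2 s: 2 × 1 = 2 m/s
2–6 s: 4 × 4 = 16 m/s
6–7 s: -9 × 1 = -9 m/s
Δv = 10 m/s, so v(7) = 7 + (10) = 17 m/s.

17 m/s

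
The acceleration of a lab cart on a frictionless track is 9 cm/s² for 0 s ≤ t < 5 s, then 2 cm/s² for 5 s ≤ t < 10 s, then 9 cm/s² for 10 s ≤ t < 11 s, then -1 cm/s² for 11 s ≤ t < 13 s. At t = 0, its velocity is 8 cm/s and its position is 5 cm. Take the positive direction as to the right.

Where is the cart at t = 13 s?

657 cm

On each constant-a segment, Δv = aΔt and Δx = v₀Δt + ½aΔt²; chain segment to segment.
0–5 s: v starts 8 cm/s; Δx = 8·5 + ½·9·5² = 152.5 cm; v ends 53 cm/s.
5–10 s: v starts 53 cm/s; Δx = 53·5 + ½·2·5² = 290 cm; v ends 63 cm/s.
10–11 s: v starts 63 cm/s; Δx = 63·1 + ½·9·1² = 67.5 cm; v ends 72 cm/s.
11–13 s: v starts 72 cm/s; Δx = 72·2 + ½·-1·2² = 142 cm; v ends 70 cm/s.
x(13) = 5 + Σ Δx = 657 cm.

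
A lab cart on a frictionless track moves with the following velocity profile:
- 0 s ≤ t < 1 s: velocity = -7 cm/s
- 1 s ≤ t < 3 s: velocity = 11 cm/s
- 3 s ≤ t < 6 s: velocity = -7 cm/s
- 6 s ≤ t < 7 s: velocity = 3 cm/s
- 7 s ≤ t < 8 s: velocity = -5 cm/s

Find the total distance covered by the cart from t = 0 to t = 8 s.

58 cm

Distance (not displacement) is the total path length: add the absolute areas under v-t.
0–1 s: |-7| × 1 = 7 cm
1–3 s: |11| × 2 = 22 cm
3–6 s: |-7| × 3 = 21 cm
6–7 s: |3| × 1 = 3 cm
7–8 s: |-5| × 1 = 5 cm
Total distance = 58 cm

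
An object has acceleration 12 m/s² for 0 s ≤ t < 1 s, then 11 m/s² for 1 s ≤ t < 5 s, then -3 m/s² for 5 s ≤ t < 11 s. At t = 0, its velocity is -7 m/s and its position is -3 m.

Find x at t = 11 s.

344 m

On each constant-a segment, Δv = aΔt and Δx = v₀Δt + ½aΔt²; chain segment to segment.
0–1 s: v starts -7 m/s; Δx = -7·1 + ½·12·1² = -1 m; v ends 5 m/s.
1–5 s: v starts 5 m/s; Δx = 5·4 + ½·11·4² = 108 m; v ends 49 m/s.
5–11 s: v starts 49 m/s; Δx = 49·6 + ½·-3·6² = 240 m; v ends 31 m/s.
x(11) = -3 + Σ Δx = 344 m.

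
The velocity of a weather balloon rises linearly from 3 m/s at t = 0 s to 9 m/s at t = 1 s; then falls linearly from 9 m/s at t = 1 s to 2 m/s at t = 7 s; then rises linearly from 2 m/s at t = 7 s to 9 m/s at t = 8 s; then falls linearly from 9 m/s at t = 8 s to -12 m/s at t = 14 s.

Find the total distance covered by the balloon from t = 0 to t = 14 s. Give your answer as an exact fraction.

Total distance travelled is ∫|v| dt — sum the magnitudes of each area piece.
0–1 s: |½(3 + 9)(1)| = 6 m
1–7 s: |½(9 + 2)(6)| = 33 m
7–8 s: |½(2 + 9)(1)| = 5.5 m
8–14 s: v = 0 at t = 74/7 s; triangle areas 81/7 + 144/7 = 225/7 m
Total distance = 1073/14 m

1073/14 m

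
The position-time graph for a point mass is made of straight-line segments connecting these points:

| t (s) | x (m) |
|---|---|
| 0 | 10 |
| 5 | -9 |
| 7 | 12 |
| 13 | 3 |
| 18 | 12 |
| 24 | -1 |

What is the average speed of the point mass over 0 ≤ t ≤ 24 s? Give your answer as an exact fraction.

71/24 m/s

Average speed = (total path length)/(elapsed time); on a piecewise-linear x-t graph the path length is Σ|Δx|.
0–5 s: |Δx| = |-9 − 10| = 19 m
5–7 s: |Δx| = |12 − -9| = 21 m
7–13 s: |Δx| = |3 − 12| = 9 m
13–18 s: |Δx| = |12 − 3| = 9 m
18–24 s: |Δx| = |-1 − 12| = 13 m
Total path = 71 m; average speed = 71/24 = 71/24 m/s.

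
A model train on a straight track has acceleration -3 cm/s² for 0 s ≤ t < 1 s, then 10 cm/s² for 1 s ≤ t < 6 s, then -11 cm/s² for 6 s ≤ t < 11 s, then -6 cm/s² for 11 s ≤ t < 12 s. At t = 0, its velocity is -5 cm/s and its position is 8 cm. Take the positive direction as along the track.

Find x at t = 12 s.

143 cm

On each constant-a segment, Δv = aΔt and Δx = v₀Δt + ½aΔt²; chain segment to segment.
0–1 s: v starts -5 cm/s; Δx = -5·1 + ½·-3·1² = -6.5 cm; v ends -8 cm/s.
1–6 s: v starts -8 cm/s; Δx = -8·5 + ½·10·5² = 85 cm; v ends 42 cm/s.
6–11 s: v starts 42 cm/s; Δx = 42·5 + ½·-11·5² = 72.5 cm; v ends -13 cm/s.
11–12 s: v starts -13 cm/s; Δx = -13·1 + ½·-6·1² = -16 cm; v ends -19 cm/s.
x(12) = 8 + Σ Δx = 143 cm.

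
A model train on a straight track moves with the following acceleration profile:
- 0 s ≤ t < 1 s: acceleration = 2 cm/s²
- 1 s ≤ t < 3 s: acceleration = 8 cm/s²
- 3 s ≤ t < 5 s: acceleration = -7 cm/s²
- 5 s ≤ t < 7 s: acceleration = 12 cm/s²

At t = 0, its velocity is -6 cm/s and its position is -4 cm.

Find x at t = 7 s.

On each constant-a segment, Δv = aΔt and Δx = v₀Δt + ½aΔt²; chain segment to segment.
0–1 s: v starts -6 cm/s; Δx = -6·1 + ½·2·1² = -5 cm; v ends -4 cm/s.
1–3 s: v starts -4 cm/s; Δx = -4·2 + ½·8·2² = 8 cm; v ends 12 cm/s.
3–5 s: v starts 12 cm/s; Δx = 12·2 + ½·-7·2² = 10 cm; v ends -2 cm/s.
5–7 s: v starts -2 cm/s; Δx = -2·2 + ½·12·2² = 20 cm; v ends 22 cm/s.
x(7) = -4 + Σ Δx = 29 cm.

29 cm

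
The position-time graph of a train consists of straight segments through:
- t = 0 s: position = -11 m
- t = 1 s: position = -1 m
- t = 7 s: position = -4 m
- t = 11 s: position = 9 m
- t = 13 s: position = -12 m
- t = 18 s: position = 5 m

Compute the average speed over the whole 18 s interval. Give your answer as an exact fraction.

Average speed = (total path length)/(elapsed time); on a piecewise-linear x-t graph the path length is Σ|Δx|.
0–1 s: |Δx| = |-1 − -11| = 10 m
1–7 s: |Δx| = |-4 − -1| = 3 m
7–11 s: |Δx| = |9 − -4| = 13 m
11–13 s: |Δx| = |-12 − 9| = 21 m
13–18 s: |Δx| = |5 − -12| = 17 m
Total path = 64 m; average speed = 64/18 = 32/9 m/s.

32/9 m/s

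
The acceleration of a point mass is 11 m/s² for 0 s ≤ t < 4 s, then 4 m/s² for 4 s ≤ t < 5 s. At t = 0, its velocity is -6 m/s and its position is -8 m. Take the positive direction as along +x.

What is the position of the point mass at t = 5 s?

On each constant-a segment, Δv = aΔt and Δx = v₀Δt + ½aΔt²; chain segment to segment.
0–4 s: v starts -6 m/s; Δx = -6·4 + ½·11·4² = 64 m; v ends 38 m/s.
4–5 s: v starts 38 m/s; Δx = 38·1 + ½·4·1² = 40 m; v ends 42 m/s.
x(5) = -8 + Σ Δx = 96 m.

96 m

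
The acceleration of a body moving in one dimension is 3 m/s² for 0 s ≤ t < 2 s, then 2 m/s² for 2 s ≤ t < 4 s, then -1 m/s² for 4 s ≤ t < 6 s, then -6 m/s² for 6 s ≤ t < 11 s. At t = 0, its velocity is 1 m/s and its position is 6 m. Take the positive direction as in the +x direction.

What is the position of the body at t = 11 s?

On each constant-a segment, Δv = aΔt and Δx = v₀Δt + ½aΔt²; chain segment to segment.
0–2 s: v starts 1 m/s; Δx = 1·2 + ½·3·2² = 8 m; v ends 7 m/s.
2–4 s: v starts 7 m/s; Δx = 7·2 + ½·2·2² = 18 m; v ends 11 m/s.
4–6 s: v starts 11 m/s; Δx = 11·2 + ½·-1·2² = 20 m; v ends 9 m/s.
6–11 s: v starts 9 m/s; Δx = 9·5 + ½·-6·5² = -30 m; v ends -21 m/s.
x(11) = 6 + Σ Δx = 22 m.

22 m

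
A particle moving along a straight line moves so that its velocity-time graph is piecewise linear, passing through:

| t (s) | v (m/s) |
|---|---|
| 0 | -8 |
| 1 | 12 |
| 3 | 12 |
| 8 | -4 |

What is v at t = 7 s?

-0.8 m/s

On 3–8 s the graph is linear from 12 to -4 m/s: v(7) = 12 + (-4 − 12)·(7 − 3)/(8 − 3) = -0.8 m/s.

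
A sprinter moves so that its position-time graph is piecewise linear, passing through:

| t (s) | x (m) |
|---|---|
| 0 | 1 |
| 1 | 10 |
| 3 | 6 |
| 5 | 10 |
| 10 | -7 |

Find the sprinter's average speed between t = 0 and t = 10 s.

Average speed = (total path length)/(elapsed time); on a piecewise-linear x-t graph the path length is Σ|Δx|.
0–1 s: |Δx| = |10 − 1| = 9 m
1–3 s: |Δx| = |6 − 10| = 4 m
3–5 s: |Δx| = |10 − 6| = 4 m
5–10 s: |Δx| = |-7 − 10| = 17 m
Total path = 34 m; average speed = 34/10 = 3.4 m/s.

3.4 m/s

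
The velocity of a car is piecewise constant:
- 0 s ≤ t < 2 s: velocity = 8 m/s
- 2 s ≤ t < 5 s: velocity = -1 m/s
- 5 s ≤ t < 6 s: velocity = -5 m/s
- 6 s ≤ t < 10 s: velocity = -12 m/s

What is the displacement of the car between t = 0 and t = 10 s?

Net displacement equals the area under the velocity-time graph (areas below the axis count negative).
0–2 s: 8 × 2 = 16 m
2–5 s: -1 × 3 = -3 m
5–6 s: -5 × 1 = -5 m
6–10 s: -12 × 4 = -48 m
Net displacement = -40 m

-40 m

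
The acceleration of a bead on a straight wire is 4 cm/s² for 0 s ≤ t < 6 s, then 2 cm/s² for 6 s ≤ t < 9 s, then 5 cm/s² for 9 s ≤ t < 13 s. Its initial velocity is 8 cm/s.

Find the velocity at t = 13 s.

58 cm/s

Δv equals the area under the a-t graph; then v = v₀ + Δv.
0–6 s: 4 × 6 = 24 cm/s
6–9 s: 2 × 3 = 6 cm/s
9–13 s: 5 × 4 = 20 cm/s
Δv = 50 cm/s, so v(13) = 8 + (50) = 58 cm/s.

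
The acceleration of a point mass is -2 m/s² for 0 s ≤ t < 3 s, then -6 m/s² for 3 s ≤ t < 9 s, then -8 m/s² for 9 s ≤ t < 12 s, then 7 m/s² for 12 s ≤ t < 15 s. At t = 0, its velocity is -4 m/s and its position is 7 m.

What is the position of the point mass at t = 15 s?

On each constant-a segment, Δv = aΔt and Δx = v₀Δt + ½aΔt²; chain segment to segment.
0–3 s: v starts -4 m/s; Δx = -4·3 + ½·-2·3² = -21 m; v ends -10 m/s.
3–9 s: v starts -10 m/s; Δx = -10·6 + ½·-6·6² = -168 m; v ends -46 m/s.
9–12 s: v starts -46 m/s; Δx = -46·3 + ½·-8·3² = -174 m; v ends -70 m/s.
12–15 s: v starts -70 m/s; Δx = -70·3 + ½·7·3² = -178.5 m; v ends -49 m/s.
x(15) = 7 + Σ Δx = -534.5 m.

-534.5 m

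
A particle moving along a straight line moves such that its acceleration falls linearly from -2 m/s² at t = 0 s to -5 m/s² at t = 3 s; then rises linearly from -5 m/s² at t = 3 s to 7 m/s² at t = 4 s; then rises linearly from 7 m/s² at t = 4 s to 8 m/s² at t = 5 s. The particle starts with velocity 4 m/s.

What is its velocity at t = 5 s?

Δv equals the area under the a-t graph; then v = v₀ + Δv.
0–3 s: ½(-2 + -5)(3) = -10.5 m/s
3–4 s: ½(-5 + 7)(1) = 1 m/s
4–5 s: ½(7 + 8)(1) = 7.5 m/s
Δv = -2 m/s, so v(5) = 4 + (-2) = 2 m/s.

2 m/s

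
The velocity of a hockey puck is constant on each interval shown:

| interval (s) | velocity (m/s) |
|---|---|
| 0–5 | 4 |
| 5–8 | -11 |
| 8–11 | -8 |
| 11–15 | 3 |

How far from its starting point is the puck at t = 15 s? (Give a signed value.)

Net displacement equals the area under the velocity-time graph (areas below the axis count negative).
0–5 s: 4 × 5 = 20 m
5–8 s: -11 × 3 = -33 m
8–11 s: -8 × 3 = -24 m
11–15 s: 3 × 4 = 12 m
Net displacement = -25 m

-25 m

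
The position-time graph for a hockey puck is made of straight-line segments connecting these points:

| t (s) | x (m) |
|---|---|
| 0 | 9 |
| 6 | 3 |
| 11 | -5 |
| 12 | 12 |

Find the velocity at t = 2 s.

Velocity is the slope of the x-t graph on 0–6 s: (3 − 9)/(6 − 0) = -1 m/s.

-1 m/s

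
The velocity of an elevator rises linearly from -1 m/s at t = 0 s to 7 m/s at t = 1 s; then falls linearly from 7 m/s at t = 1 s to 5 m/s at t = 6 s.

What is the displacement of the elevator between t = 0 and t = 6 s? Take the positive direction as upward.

33 m

Displacement is the signed area under the v-t curve.
0–1 s: ½(-1 + 7)(1) = 3 m
1–6 s: ½(7 + 5)(5) = 30 m
Net displacement = 33 m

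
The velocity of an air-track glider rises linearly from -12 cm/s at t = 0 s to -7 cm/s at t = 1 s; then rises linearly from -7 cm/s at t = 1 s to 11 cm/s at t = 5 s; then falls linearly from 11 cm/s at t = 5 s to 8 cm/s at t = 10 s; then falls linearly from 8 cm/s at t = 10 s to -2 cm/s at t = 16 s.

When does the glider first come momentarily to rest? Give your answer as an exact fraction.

v changes sign on 1–5 s (from -7 to 11); the graph is linear there, so v = 0 at t = 1 + (7)·(5 − 1)/(11 − -7) = 23/9 s.

t = 23/9 s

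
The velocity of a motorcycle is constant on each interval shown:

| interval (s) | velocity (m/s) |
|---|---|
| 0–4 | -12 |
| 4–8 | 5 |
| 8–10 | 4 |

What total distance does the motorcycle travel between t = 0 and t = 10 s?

76 m

Distance (not displacement) is the total path length: add the absolute areas under v-t.
0–4 s: |-12| × 4 = 48 m
4–8 s: |5| × 4 = 20 m
8–10 s: |4| × 2 = 8 m
Total distance = 76 m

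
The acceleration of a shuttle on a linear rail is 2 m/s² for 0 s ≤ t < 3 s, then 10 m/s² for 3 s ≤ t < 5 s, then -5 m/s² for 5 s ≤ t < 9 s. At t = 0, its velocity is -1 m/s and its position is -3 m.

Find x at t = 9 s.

On each constant-a segment, Δv = aΔt and Δx = v₀Δt + ½aΔt²; chain segment to segment.
0–3 s: v starts -1 m/s; Δx = -1·3 + ½·2·3² = 6 m; v ends 5 m/s.
3–5 s: v starts 5 m/s; Δx = 5·2 + ½·10·2² = 30 m; v ends 25 m/s.
5–9 s: v starts 25 m/s; Δx = 25·4 + ½·-5·4² = 60 m; v ends 5 m/s.
x(9) = -3 + Σ Δx = 93 m.

93 m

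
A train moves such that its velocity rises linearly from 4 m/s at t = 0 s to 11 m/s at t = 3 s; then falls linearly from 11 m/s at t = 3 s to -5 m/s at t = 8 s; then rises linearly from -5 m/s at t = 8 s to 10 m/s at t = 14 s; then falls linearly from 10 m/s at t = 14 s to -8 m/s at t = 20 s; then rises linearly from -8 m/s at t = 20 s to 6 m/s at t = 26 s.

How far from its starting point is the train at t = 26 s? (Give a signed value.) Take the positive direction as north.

52.5 m

Displacement is the signed area under the v-t curve.
0–3 s: ½(4 + 11)(3) = 22.5 m
3–8 s: ½(11 + -5)(5) = 15 m
8–14 s: ½(-5 + 10)(6) = 15 m
14–20 s: ½(10 + -8)(6) = 6 m
20–26 s: ½(-8 + 6)(6) = -6 m
Net displacement = 52.5 m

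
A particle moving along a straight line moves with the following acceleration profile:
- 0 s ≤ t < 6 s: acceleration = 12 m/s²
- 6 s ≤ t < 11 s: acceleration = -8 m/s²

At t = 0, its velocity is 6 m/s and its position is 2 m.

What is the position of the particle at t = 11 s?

On each constant-a segment, Δv = aΔt and Δx = v₀Δt + ½aΔt²; chain segment to segment.
0–6 s: v starts 6 m/s; Δx = 6·6 + ½·12·6² = 252 m; v ends 78 m/s.
6–11 s: v starts 78 m/s; Δx = 78·5 + ½·-8·5² = 290 m; v ends 38 m/s.
x(11) = 2 + Σ Δx = 544 m.

544 m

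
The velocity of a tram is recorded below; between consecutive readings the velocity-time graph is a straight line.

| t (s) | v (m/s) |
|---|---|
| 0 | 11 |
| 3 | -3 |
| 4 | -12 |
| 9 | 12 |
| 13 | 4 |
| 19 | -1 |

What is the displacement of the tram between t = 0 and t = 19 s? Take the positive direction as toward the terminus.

Displacement is the signed area under the v-t curve.
0–3 s: ½(11 + -3)(3) = 12 m
3–4 s: ½(-3 + -12)(1) = -7.5 m
4–9 s: ½(-12 + 12)(5) = 0 m
9–13 s: ½(12 + 4)(4) = 32 m
13–19 s: ½(4 + -1)(6) = 9 m
Net displacement = 45.5 m

45.5 m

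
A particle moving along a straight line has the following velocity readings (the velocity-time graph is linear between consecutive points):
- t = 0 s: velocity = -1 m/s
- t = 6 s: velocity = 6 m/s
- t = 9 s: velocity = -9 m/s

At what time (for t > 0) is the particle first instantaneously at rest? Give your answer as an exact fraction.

t = 6/7 s

v changes sign on 0–6 s (from -1 to 6); the graph is linear there, so v = 0 at t = 0 + (1)·(6 − 0)/(6 − -1) = 6/7 s.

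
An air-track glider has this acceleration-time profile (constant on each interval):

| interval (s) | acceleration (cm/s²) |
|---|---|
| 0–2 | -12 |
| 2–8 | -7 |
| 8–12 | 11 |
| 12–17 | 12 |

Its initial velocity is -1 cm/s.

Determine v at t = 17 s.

37 cm/s

Δv equals the area under the a-t graph; then v = v₀ + Δv.
0–2 s: -12 × 2 = -24 cm/s
2–8 s: -7 × 6 = -42 cm/s
8–12 s: 11 × 4 = 44 cm/s
12–17 s: 12 × 5 = 60 cm/s
Δv = 38 cm/s, so v(17) = -1 + (38) = 37 cm/s.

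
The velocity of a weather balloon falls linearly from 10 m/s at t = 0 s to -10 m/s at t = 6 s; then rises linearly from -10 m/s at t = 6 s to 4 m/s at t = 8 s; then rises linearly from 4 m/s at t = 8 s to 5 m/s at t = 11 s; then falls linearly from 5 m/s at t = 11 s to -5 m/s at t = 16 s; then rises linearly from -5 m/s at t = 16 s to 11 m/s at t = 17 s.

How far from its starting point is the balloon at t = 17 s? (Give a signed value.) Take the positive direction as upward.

Net displacement equals the area under the velocity-time graph (areas below the axis count negative).
0–6 s: ½(10 + -10)(6) = 0 m
6–8 s: ½(-10 + 4)(2) = -6 m
8–11 s: ½(4 + 5)(3) = 13.5 m
11–16 s: ½(5 + -5)(5) = 0 m
16–17 s: ½(-5 + 11)(1) = 3 m
Net displacement = 10.5 m

10.5 m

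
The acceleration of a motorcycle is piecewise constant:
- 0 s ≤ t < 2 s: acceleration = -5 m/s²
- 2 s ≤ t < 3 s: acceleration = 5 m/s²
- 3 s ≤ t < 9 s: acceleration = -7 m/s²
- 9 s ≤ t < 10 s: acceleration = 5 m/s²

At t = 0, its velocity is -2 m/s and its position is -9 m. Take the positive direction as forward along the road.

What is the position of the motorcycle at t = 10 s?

On each constant-a segment, Δv = aΔt and Δx = v₀Δt + ½aΔt²; chain segment to segment.
0–2 s: v starts -2 m/s; Δx = -2·2 + ½·-5·2² = -14 m; v ends -12 m/s.
2–3 s: v starts -12 m/s; Δx = -12·1 + ½·5·1² = -9.5 m; v ends -7 m/s.
3–9 s: v starts -7 m/s; Δx = -7·6 + ½·-7·6² = -168 m; v ends -49 m/s.
9–10 s: v starts -49 m/s; Δx = -49·1 + ½·5·1² = -46.5 m; v ends -44 m/s.
x(10) = -9 + Σ Δx = -247 m.

-247 m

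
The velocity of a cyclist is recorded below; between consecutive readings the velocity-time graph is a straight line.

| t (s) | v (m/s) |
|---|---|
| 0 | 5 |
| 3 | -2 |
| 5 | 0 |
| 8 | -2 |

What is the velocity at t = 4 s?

On 3–5 s the graph is linear from -2 to 0 m/s: v(4) = -2 + (0 − -2)·(4 − 3)/(5 − 3) = -1 m/s.

-1 m/s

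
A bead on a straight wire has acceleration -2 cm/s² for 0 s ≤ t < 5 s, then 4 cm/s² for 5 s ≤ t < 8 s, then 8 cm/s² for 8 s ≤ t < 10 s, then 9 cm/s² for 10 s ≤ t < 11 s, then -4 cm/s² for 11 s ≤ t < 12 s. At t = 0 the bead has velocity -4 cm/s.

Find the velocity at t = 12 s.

Δv equals the area under the a-t graph; then v = v₀ + Δv.
0–5 s: -2 × 5 = -10 cm/s
5–8 s: 4 × 3 = 12 cm/s
8–10 s: 8 × 2 = 16 cm/s
10–11 s: 9 × 1 = 9 cm/s
11–12 s: -4 × 1 = -4 cm/s
Δv = 23 cm/s, so v(12) = -4 + (23) = 19 cm/s.

19 cm/s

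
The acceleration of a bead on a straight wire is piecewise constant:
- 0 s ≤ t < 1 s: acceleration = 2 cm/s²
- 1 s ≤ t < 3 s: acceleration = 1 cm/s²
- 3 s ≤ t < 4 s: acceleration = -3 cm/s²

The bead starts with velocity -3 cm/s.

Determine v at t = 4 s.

-2 cm/s

Δv equals the area under the a-t graph; then v = v₀ + Δv.
0–1 s: 2 × 1 = 2 cm/s
1–3 s: 1 × 2 = 2 cm/s
3–4 s: -3 × 1 = -3 cm/s
Δv = 1 cm/s, so v(4) = -3 + (1) = -2 cm/s.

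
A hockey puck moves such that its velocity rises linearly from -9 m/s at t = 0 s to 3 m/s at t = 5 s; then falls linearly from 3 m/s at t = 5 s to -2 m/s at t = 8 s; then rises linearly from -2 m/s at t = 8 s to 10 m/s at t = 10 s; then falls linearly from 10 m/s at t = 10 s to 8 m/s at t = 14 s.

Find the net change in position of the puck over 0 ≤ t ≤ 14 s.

Net displacement equals the area under the velocity-time graph (areas below the axis count negative).
0–5 s: ½(-9 + 3)(5) = -15 m
5–8 s: ½(3 + -2)(3) = 1.5 m
8–10 s: ½(-2 + 10)(2) = 8 m
10–14 s: ½(10 + 8)(4) = 36 m
Net displacement = 30.5 m

30.5 m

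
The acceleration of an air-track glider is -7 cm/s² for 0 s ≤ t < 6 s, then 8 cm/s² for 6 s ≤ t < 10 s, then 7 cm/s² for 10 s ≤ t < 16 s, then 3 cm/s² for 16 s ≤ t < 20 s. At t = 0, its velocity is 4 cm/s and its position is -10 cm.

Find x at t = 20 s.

On each constant-a segment, Δv = aΔt and Δx = v₀Δt + ½aΔt²; chain segment to segment.
0–6 s: v starts 4 cm/s; Δx = 4·6 + ½·-7·6² = -102 cm; v ends -38 cm/s.
6–10 s: v starts -38 cm/s; Δx = -38·4 + ½·8·4² = -88 cm; v ends -6 cm/s.
10–16 s: v starts -6 cm/s; Δx = -6·6 + ½·7·6² = 90 cm; v ends 36 cm/s.
16–20 s: v starts 36 cm/s; Δx = 36·4 + ½·3·4² = 168 cm; v ends 48 cm/s.
x(20) = -10 + Σ Δx = 58 cm.

58 cm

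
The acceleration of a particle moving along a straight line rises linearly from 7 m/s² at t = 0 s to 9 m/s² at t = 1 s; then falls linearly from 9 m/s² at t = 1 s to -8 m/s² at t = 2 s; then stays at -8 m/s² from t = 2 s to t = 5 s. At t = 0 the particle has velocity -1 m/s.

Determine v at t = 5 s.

-16.5 m/s

Δv equals the area under the a-t graph; then v = v₀ + Δv.
0–1 s: ½(7 + 9)(1) = 8 m/s
1–2 s: ½(9 + -8)(1) = 0.5 m/s
2–5 s: -8 × 3 = -24 m/s
Δv = -15.5 m/s, so v(5) = -1 + (-15.5) = -16.5 m/s.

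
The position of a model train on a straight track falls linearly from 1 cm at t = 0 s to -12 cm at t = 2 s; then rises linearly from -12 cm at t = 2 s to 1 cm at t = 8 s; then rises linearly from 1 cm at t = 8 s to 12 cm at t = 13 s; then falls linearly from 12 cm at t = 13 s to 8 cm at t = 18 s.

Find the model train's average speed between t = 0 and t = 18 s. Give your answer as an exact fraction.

Average speed = (total path length)/(elapsed time); on a piecewise-linear x-t graph the path length is Σ|Δx|.
0–2 s: |Δx| = |-12 − 1| = 13 cm
2–8 s: |Δx| = |1 − -12| = 13 cm
8–13 s: |Δx| = |12 − 1| = 11 cm
13–18 s: |Δx| = |8 − 12| = 4 cm
Total path = 41 cm; average speed = 41/18 = 41/18 cm/s.

41/18 cm/s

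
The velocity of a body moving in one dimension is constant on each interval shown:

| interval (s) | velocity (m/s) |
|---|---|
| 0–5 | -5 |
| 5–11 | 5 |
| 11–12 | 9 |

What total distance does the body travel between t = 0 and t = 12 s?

Total distance travelled is ∫|v| dt — sum the magnitudes of each area piece.
0–5 s: |-5| × 5 = 25 m
5–11 s: |5| × 6 = 30 m
11–12 s: |9| × 1 = 9 m
Total distance = 64 m

64 m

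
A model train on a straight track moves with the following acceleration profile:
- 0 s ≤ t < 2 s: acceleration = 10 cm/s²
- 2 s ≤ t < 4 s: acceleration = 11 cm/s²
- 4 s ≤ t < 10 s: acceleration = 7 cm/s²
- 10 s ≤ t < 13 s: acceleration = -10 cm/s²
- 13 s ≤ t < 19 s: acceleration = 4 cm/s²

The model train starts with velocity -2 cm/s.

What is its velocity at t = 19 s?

Δv equals the area under the a-t graph; then v = v₀ + Δv.
0–2 s: 10 × 2 = 20 cm/s
2–4 s: 11 × 2 = 22 cm/s
4–10 s: 7 × 6 = 42 cm/s
10–13 s: -10 × 3 = -30 cm/s
13–19 s: 4 × 6 = 24 cm/s
Δv = 78 cm/s, so v(19) = -2 + (78) = 76 cm/s.

76 cm/s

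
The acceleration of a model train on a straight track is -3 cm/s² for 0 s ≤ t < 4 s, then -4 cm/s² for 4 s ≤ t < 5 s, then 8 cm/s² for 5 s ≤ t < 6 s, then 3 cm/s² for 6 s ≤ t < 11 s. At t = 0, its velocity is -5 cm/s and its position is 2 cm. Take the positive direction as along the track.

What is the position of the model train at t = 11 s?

On each constant-a segment, Δv = aΔt and Δx = v₀Δt + ½aΔt²; chain segment to segment.
0–4 s: v starts -5 cm/s; Δx = -5·4 + ½·-3·4² = -44 cm; v ends -17 cm/s.
4–5 s: v starts -17 cm/s; Δx = -17·1 + ½·-4·1² = -19 cm; v ends -21 cm/s.
5–6 s: v starts -21 cm/s; Δx = -21·1 + ½·8·1² = -17 cm; v ends -13 cm/s.
6–11 s: v starts -13 cm/s; Δx = -13·5 + ½·3·5² = -27.5 cm; v ends 2 cm/s.
x(11) = 2 + Σ Δx = -105.5 cm.

-105.5 cm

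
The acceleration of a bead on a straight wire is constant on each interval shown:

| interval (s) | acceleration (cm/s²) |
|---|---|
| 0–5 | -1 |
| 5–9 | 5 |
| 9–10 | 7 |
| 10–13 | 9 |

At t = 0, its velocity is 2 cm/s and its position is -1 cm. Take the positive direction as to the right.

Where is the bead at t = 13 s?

On each constant-a segment, Δv = aΔt and Δx = v₀Δt + ½aΔt²; chain segment to segment.
0–5 s: v starts 2 cm/s; Δx = 2·5 + ½·-1·5² = -2.5 cm; v ends -3 cm/s.
5–9 s: v starts -3 cm/s; Δx = -3·4 + ½·5·4² = 28 cm; v ends 17 cm/s.
9–10 s: v starts 17 cm/s; Δx = 17·1 + ½·7·1² = 20.5 cm; v ends 24 cm/s.
10–13 s: v starts 24 cm/s; Δx = 24·3 + ½·9·3² = 112.5 cm; v ends 51 cm/s.
x(13) = -1 + Σ Δx = 157.5 cm.

157.5 cm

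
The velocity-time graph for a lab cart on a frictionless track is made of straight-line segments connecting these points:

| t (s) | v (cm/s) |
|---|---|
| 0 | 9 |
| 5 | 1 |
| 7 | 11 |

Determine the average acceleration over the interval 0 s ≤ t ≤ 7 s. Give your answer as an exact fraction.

2/7 cm/s²

Average acceleration = Δv/Δt = (11 − 9)/(7 − 0) = 2/7 cm/s².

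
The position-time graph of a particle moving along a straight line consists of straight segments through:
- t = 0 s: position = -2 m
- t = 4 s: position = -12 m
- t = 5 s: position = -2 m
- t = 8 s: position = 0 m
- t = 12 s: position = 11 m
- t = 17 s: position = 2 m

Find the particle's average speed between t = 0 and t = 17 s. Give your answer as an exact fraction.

42/17 m/s

Average speed = (total path length)/(elapsed time); on a piecewise-linear x-t graph the path length is Σ|Δx|.
0–4 s: |Δx| = |-12 − -2| = 10 m
4–5 s: |Δx| = |-2 − -12| = 10 m
5–8 s: |Δx| = |0 − -2| = 2 m
8–12 s: |Δx| = |11 − 0| = 11 m
12–17 s: |Δx| = |2 − 11| = 9 m
Total path = 42 m; average speed = 42/17 = 42/17 m/s.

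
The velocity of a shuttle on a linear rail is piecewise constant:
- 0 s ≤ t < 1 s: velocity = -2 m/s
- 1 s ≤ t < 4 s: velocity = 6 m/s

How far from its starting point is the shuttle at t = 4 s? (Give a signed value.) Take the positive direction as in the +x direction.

16 m

Displacement is the signed area under the v-t curve.
0–1 s: -2 × 1 = -2 m
1–4 s: 6 × 3 = 18 m
Net displacement = 16 m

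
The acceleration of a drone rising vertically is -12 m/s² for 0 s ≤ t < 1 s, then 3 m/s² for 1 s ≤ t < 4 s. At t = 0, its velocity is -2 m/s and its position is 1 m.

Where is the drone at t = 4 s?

On each constant-a segment, Δv = aΔt and Δx = v₀Δt + ½aΔt²; chain segment to segment.
0–1 s: v starts -2 m/s; Δx = -2·1 + ½·-12·1² = -8 m; v ends -14 m/s.
1–4 s: v starts -14 m/s; Δx = -14·3 + ½·3·3² = -28.5 m; v ends -5 m/s.
x(4) = 1 + Σ Δx = -35.5 m.

-35.5 m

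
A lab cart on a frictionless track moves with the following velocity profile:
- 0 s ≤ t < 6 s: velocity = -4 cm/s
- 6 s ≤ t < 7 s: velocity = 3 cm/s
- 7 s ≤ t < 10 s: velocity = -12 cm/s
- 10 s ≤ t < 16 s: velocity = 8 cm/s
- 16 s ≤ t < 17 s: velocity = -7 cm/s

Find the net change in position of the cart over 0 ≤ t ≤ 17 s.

-16 cm

Displacement is the signed area under the v-t curve.
0–6 s: -4 × 6 = -24 cm
6–7 s: 3 × 1 = 3 cm
7–10 s: -12 × 3 = -36 cm
10–16 s: 8 × 6 = 48 cm
16–17 s: -7 × 1 = -7 cm
Net displacement = -16 cm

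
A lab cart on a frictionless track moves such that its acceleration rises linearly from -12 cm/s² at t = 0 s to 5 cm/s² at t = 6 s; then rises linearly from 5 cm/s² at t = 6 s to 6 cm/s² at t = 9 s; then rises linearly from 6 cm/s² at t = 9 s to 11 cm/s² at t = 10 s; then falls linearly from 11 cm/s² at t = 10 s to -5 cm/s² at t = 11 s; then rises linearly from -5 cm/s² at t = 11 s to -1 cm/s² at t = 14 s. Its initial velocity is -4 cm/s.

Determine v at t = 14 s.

-6 cm/s

Δv equals the area under the a-t graph; then v = v₀ + Δv.
0–6 s: ½(-12 + 5)(6) = -21 cm/s
6–9 s: ½(5 + 6)(3) = 16.5 cm/s
9–10 s: ½(6 + 11)(1) = 8.5 cm/s
10–11 s: ½(11 + -5)(1) = 3 cm/s
11–14 s: ½(-5 + -1)(3) = -9 cm/s
Δv = -2 cm/s, so v(14) = -4 + (-2) = -6 cm/s.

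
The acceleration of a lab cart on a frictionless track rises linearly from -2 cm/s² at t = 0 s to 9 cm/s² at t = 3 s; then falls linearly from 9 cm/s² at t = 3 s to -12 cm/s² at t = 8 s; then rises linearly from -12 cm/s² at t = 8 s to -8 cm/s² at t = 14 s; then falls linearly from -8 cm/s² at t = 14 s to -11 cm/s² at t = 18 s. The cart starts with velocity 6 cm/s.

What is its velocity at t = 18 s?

-89 cm/s

Δv equals the area under the a-t graph; then v = v₀ + Δv.
0–3 s: ½(-2 + 9)(3) = 10.5 cm/s
3–8 s: ½(9 + -12)(5) = -7.5 cm/s
8–14 s: ½(-12 + -8)(6) = -60 cm/s
14–18 s: ½(-8 + -11)(4) = -38 cm/s
Δv = -95 cm/s, so v(18) = 6 + (-95) = -89 cm/s.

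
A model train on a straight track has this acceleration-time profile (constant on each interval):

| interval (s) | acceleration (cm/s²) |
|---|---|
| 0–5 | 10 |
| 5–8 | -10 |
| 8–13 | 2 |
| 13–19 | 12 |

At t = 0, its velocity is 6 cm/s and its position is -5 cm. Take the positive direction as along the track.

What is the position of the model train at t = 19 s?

On each constant-a segment, Δv = aΔt and Δx = v₀Δt + ½aΔt²; chain segment to segment.
0–5 s: v starts 6 cm/s; Δx = 6·5 + ½·10·5² = 155 cm; v ends 56 cm/s.
5–8 s: v starts 56 cm/s; Δx = 56·3 + ½·-10·3² = 123 cm; v ends 26 cm/s.
8–13 s: v starts 26 cm/s; Δx = 26·5 + ½·2·5² = 155 cm; v ends 36 cm/s.
13–19 s: v starts 36 cm/s; Δx = 36·6 + ½·12·6² = 432 cm; v ends 108 cm/s.
x(19) = -5 + Σ Δx = 860 cm.

860 cm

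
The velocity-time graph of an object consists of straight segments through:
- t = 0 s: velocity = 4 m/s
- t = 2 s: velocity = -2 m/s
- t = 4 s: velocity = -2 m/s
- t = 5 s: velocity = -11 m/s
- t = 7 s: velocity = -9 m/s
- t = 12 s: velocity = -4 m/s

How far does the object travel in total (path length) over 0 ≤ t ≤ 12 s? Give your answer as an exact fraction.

199/3 m

Total distance travelled is ∫|v| dt — sum the magnitudes of each area piece.
0–2 s: v = 0 at t = 4/3 s; triangle areas 8/3 + 2/3 = 10/3 m
2–4 s: |-2| × 2 = 4 m
4–5 s: |½(-2 + -11)(1)| = 6.5 m
5–7 s: |½(-11 + -9)(2)| = 20 m
7–12 s: |½(-9 + -4)(5)| = 32.5 m
Total distance = 199/3 m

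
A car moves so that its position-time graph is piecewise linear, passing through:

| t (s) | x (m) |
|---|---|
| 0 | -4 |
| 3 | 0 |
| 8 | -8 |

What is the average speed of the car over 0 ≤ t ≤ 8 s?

Average speed = (total path length)/(elapsed time); on a piecewise-linear x-t graph the path length is Σ|Δx|.
0–3 s: |Δx| = |0 − -4| = 4 m
3–8 s: |Δx| = |-8 − 0| = 8 m
Total path = 12 m; average speed = 12/8 = 1.5 m/s.

1.5 m/s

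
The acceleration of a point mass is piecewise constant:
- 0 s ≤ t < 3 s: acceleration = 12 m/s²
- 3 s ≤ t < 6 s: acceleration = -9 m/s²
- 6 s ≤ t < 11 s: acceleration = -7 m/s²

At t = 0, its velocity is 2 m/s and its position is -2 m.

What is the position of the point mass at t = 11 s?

99 m

On each constant-a segment, Δv = aΔt and Δx = v₀Δt + ½aΔt²; chain segment to segment.
0–3 s: v starts 2 m/s; Δx = 2·3 + ½·12·3² = 60 m; v ends 38 m/s.
3–6 s: v starts 38 m/s; Δx = 38·3 + ½·-9·3² = 73.5 m; v ends 11 m/s.
6–11 s: v starts 11 m/s; Δx = 11·5 + ½·-7·5² = -32.5 m; v ends -24 m/s.
x(11) = -2 + Σ Δx = 99 m.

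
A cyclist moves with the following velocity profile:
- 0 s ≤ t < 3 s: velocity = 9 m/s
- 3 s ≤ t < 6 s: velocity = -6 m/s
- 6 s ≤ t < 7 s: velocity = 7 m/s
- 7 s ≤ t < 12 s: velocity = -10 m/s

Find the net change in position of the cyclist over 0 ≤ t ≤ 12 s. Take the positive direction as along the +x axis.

-34 m

Net displacement equals the area under the velocity-time graph (areas below the axis count negative).
0–3 s: 9 × 3 = 27 m
3–6 s: -6 × 3 = -18 m
6–7 s: 7 × 1 = 7 m
7–12 s: -10 × 5 = -50 m
Net displacement = -34 m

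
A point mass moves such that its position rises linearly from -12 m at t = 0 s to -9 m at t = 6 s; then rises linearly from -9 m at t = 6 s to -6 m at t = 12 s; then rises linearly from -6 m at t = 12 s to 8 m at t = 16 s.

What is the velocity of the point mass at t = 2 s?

Velocity is the slope of the x-t graph on 0–6 s: (-9 − -12)/(6 − 0) = 0.5 m/s.

0.5 m/s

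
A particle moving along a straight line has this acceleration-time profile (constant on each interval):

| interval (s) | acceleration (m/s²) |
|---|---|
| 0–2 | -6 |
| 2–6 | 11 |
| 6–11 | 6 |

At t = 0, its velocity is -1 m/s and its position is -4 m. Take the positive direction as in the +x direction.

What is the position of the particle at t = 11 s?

248 m

On each constant-a segment, Δv = aΔt and Δx = v₀Δt + ½aΔt²; chain segment to segment.
0–2 s: v starts -1 m/s; Δx = -1·2 + ½·-6·2² = -14 m; v ends -13 m/s.
2–6 s: v starts -13 m/s; Δx = -13·4 + ½·11·4² = 36 m; v ends 31 m/s.
6–11 s: v starts 31 m/s; Δx = 31·5 + ½·6·5² = 230 m; v ends 61 m/s.
x(11) = -4 + Σ Δx = 248 m.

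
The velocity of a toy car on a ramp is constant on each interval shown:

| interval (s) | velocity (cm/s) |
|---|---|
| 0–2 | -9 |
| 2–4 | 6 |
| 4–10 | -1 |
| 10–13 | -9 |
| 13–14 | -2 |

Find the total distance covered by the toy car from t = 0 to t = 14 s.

65 cm

Total distance travelled is ∫|v| dt — sum the magnitudes of each area piece.
0–2 s: |-9| × 2 = 18 cm
2–4 s: |6| × 2 = 12 cm
4–10 s: |-1| × 6 = 6 cm
10–13 s: |-9| × 3 = 27 cm
13–14 s: |-2| × 1 = 2 cm
Total distance = 65 cm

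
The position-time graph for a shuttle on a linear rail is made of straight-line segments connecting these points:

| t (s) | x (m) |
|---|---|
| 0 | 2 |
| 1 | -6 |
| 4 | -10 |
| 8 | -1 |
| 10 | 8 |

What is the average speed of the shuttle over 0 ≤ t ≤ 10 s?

3 m/s

Average speed = (total path length)/(elapsed time); on a piecewise-linear x-t graph the path length is Σ|Δx|.
0–1 s: |Δx| = |-6 − 2| = 8 m
1–4 s: |Δx| = |-10 − -6| = 4 m
4–8 s: |Δx| = |-1 − -10| = 9 m
8–10 s: |Δx| = |8 − -1| = 9 m
Total path = 30 m; average speed = 30/10 = 3 m/s.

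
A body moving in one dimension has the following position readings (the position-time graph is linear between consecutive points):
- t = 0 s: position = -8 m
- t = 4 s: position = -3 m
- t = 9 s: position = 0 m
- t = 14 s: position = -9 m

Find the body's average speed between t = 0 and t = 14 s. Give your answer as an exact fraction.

17/14 m/s

Average speed = (total path length)/(elapsed time); on a piecewise-linear x-t graph the path length is Σ|Δx|.
0–4 s: |Δx| = |-3 − -8| = 5 m
4–9 s: |Δx| = |0 − -3| = 3 m
9–14 s: |Δx| = |-9 − 0| = 9 m
Total path = 17 m; average speed = 17/14 = 17/14 m/s.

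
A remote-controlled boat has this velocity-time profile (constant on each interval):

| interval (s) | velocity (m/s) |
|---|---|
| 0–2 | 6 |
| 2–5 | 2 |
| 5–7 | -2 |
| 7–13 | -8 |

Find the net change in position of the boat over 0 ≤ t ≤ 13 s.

Displacement is the signed area under the v-t curve.
0–2 s: 6 × 2 = 12 m
2–5 s: 2 × 3 = 6 m
5–7 s: -2 × 2 = -4 m
7–13 s: -8 × 6 = -48 m
Net displacement = -34 m

-34 m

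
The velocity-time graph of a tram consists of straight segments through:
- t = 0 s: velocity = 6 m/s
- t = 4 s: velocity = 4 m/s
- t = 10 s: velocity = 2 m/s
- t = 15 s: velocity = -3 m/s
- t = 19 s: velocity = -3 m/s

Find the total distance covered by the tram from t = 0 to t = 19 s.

Total distance travelled is ∫|v| dt — sum the magnitudes of each area piece.
0–4 s: |½(6 + 4)(4)| = 20 m
4–10 s: |½(4 + 2)(6)| = 18 m
10–15 s: v = 0 at t = 12 s; triangle areas 2 + 4.5 = 6.5 m
15–19 s: |-3| × 4 = 12 m
Total distance = 56.5 m

56.5 m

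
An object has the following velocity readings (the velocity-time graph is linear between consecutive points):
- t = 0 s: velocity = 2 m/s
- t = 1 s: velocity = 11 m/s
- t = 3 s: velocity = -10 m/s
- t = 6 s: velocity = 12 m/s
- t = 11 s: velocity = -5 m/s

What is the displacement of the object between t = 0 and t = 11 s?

28 m

Net displacement equals the area under the velocity-time graph (areas below the axis count negative).
0–1 s: ½(2 + 11)(1) = 6.5 m
1–3 s: ½(11 + -10)(2) = 1 m
3–6 s: ½(-10 + 12)(3) = 3 m
6–11 s: ½(12 + -5)(5) = 17.5 m
Net displacement = 28 m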